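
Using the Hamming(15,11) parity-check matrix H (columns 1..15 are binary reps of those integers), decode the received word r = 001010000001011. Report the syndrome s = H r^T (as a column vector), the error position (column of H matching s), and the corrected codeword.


s = (1, 0, 1, 1)^T, error position = 11, corrected codeword c = 001010000011011

Compute s = H r^T mod 2 one row at a time:
  s_1 = 0 + 0 + 0 + 0 + 1 + 0 + 1 + 1 = 3 ≡ 1 (mod 2).
  s_2 = 0 + 1 + 0 + 0 + 1 + 0 + 1 + 1 = 4 ≡ 0 (mod 2).
  s_3 = 0 + 1 + 0 + 0 + 0 + 0 + 1 + 1 = 3 ≡ 1 (mod 2).
  s_4 = 0 + 1 + 1 + 0 + 0 + 0 + 0 + 1 = 3 ≡ 1 (mod 2).
s = (1, 0, 1, 1)^T — this equals column 11 of H (binary 1011), so error is at position 11.
Correct: flip bit 11 of r = 001010000001011 to get c = 001010000011011.


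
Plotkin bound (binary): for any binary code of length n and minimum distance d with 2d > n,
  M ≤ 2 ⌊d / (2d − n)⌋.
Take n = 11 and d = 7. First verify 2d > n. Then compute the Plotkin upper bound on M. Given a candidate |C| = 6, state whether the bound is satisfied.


Plotkin bound M ≤ 4; given |C| = 6 > bound (violated).

Check applicability: 2d = 14, n = 11.
2d − n = 3 > 0, so Plotkin applies.
Compute d/(2d−n) = 7/3 ≈ 2.3333.
⌊d/(2d−n)⌋ = 2.
Plotkin bound: M ≤ 2·2 = 4.
Given |C| = 6, check: VIOLATED.
This |C| is above the Plotkin bound, so no binary code with n = 11, d = 7 and 6 codewords exists.


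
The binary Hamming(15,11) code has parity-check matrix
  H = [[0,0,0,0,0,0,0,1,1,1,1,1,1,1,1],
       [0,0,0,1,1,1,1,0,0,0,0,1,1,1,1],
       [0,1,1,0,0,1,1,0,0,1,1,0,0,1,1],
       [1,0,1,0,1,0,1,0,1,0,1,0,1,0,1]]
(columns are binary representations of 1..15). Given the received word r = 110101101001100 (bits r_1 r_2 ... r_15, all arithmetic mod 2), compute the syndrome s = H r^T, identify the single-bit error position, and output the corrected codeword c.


s = (1, 1, 1, 0)^T, error position = 14, corrected codeword c = 110101101001110

Compute s = H r^T mod 2 one row at a time:
  s_1 = 0 + 1 + 0 + 0 + 1 + 1 + 0 + 0 = 3 ≡ 1 (mod 2).
  s_2 = 1 + 0 + 1 + 1 + 1 + 1 + 0 + 0 = 5 ≡ 1 (mod 2).
  s_3 = 1 + 0 + 1 + 1 + 0 + 0 + 0 + 0 = 3 ≡ 1 (mod 2).
  s_4 = 1 + 0 + 0 + 1 + 1 + 0 + 1 + 0 = 4 ≡ 0 (mod 2).
s = (1, 1, 1, 0)^T — this equals column 14 of H (binary 1110), so error is at position 14.
Correct: flip bit 14 of r = 110101101001100 to get c = 110101101001110.


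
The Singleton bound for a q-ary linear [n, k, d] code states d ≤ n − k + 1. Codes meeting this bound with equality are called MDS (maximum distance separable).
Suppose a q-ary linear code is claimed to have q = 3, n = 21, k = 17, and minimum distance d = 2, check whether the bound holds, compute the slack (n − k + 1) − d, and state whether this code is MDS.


Singleton RHS = n − k + 1 = 5, slack = 3, bound satisfied, not MDS.

Singleton bound: d ≤ n − k + 1.
Here n = 21, k = 17, so n − k + 1 = 5.
Given d = 2, check d ≤ 5: YES.
Slack = (n − k + 1) − d = 3.
The code is NOT MDS (slack = 3 > 0).
Description: the claimed parameters are [21, 17, 2]_3; such a code would be non-MDS.


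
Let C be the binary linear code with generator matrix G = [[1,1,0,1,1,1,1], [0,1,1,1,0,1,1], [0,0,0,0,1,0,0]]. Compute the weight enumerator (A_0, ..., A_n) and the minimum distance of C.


Weight distribution: A_0 = 1, A_1 = 1, A_2 = 1, A_3 = 1, A_5 = 2, A_6 = 2. Minimum distance d = 1.

Enumerate all 2^3 = 8 messages m ∈ F_2^3.
For each, compute codeword c = mG in F_2^7, then tally its weight.
  m = 000 → c = 0000000, weight = 0.
  m = 100 → c = 1101111, weight = 6.
  m = 010 → c = 0111011, weight = 5.
  m = 110 → c = 1010100, weight = 3.
  m = 001 → c = 0000100, weight = 1.
  m = 101 → c = 1101011, weight = 5.
  m = 011 → c = 0111111, weight = 6.
  m = 111 → c = 1010000, weight = 2.
Tally weights:
  weight 0: 1 codewords.
  weight 1: 1 codewords.
  weight 2: 1 codewords.
  weight 3: 1 codewords.
  weight 5: 2 codewords.
  weight 6: 2 codewords.
Minimum distance d = smallest w > 0 with A_w > 0 = 1.
Sanity: Σ A_w = 8 = 2^3 = 8 ✓.


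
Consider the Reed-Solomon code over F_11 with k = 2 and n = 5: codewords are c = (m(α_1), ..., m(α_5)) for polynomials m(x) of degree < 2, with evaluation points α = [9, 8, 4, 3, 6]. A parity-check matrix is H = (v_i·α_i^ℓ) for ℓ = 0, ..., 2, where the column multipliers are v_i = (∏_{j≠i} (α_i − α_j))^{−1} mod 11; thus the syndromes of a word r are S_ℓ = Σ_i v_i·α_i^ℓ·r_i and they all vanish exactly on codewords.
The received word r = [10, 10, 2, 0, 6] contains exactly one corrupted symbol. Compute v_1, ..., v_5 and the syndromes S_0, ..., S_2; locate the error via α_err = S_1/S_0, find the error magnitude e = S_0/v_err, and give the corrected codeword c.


S = (10, 2, 7), error at position 1, error magnitude e = 9, c = [1, 10, 2, 0, 6].

Step 1: column multipliers v_i = (∏_{j≠i}(α_i − α_j))^{−1} mod 11.
  i = 1 (α = 9): (9−8)(9−4)(9−3)(9−6) = 1·5·6·3 = 90 ≡ 2, so v_1 = 2^{−1} = 6 (mod 11).
  i = 2 (α = 8): (8−9)(8−4)(8−3)(8−6) = (−1)·4·5·2 = −40 ≡ 4, so v_2 = 4^{−1} = 3 (mod 11).
  i = 3 (α = 4): (4−9)(4−8)(4−3)(4−6) = (−5)·(−4)·1·(−2) = −40 ≡ 4, so v_3 = 4^{−1} = 3 (mod 11).
  i = 4 (α = 3): (3−9)(3−8)(3−4)(3−6) = (−6)·(−5)·(−1)·(−3) = 90 ≡ 2, so v_4 = 2^{−1} = 6 (mod 11).
  i = 5 (α = 6): (6−9)(6−8)(6−4)(6−3) = (−3)·(−2)·2·3 = 36 ≡ 3, so v_5 = 3^{−1} = 4 (mod 11).
  v = [6, 3, 3, 6, 4].
Step 2: syndromes of r = [10, 10, 2, 0, 6] (all sums mod 11).
  S_0 = Σ v_i r_i = 6·10 + 3·10 + 3·2 + 6·0 + 4·6 = 120 ≡ 10.
  S_1 = Σ v_i α_i r_i = 6·9·10 + 3·8·10 + 3·4·2 + 6·3·0 + 4·6·6 = 948 ≡ 2.
  α_i^2 mod 11 = [4, 9, 5, 9, 3].
  S_2 = Σ v_i α_i^2 r_i = 6·4·10 + 3·9·10 + 3·5·2 + 6·9·0 + 4·3·6 = 612 ≡ 7.
  S = (10, 2, 7) ≠ 0, so r is not a codeword (an error is present).
Step 3: locate the error. For a single error e at position i, S_ℓ = v_i·e·α_i^ℓ, so α_err = S_1/S_0.
  S_0^{−1} = 10^{−1} = 10 (mod 11), so α_err = 2·10 = 20 ≡ 9 = α_1. Error position i = 1.
  Consistency check: S_2/S_1 = 7·6 = 42 ≡ 9 = α_err ✓ (single-error assumption holds).
Step 4: error magnitude e = S_0/v_1 = S_0·∏_{j≠1}(α_1 − α_j) = 10·2 = 20 ≡ 9 (mod 11).
Step 5: correct position 1: c_1 = r_1 − e = 10 − 9 ≡ 1 (mod 11). Hence c = [1, 10, 2, 0, 6].
  Check: interpolating c through the α_i gives m(x) = 5 + 2·x (degree < 2) with m(α_i) = c_i for every i, so c is indeed a codeword.


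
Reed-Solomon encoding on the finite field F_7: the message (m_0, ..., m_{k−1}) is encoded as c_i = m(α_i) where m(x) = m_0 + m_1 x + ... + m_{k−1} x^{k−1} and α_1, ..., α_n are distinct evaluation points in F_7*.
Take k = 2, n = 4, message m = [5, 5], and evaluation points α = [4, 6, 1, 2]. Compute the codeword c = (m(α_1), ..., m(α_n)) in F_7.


c = [4, 0, 3, 1]

Message polynomial: m(x) = 5 + 5·x (mod 7).
For each evaluation point α_i, compute m(α_i) mod 7:
  α_1 = 4: Horner steps 5 → 4, so m(4) = 4.
  α_2 = 6: Horner steps 5 → 0, so m(6) = 0.
  α_3 = 1: Horner steps 5 → 3, so m(1) = 3.
  α_4 = 2: Horner steps 5 → 1, so m(2) = 1.
Codeword c = [4, 0, 3, 1] ∈ F_7^4.


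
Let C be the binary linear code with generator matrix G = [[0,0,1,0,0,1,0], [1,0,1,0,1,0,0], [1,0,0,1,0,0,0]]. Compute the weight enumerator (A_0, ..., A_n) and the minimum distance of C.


Weight distribution: A_0 = 1, A_2 = 2, A_3 = 4, A_4 = 1. Minimum distance d = 2.

Enumerate all 2^3 = 8 messages m ∈ F_2^3.
For each, compute codeword c = mG in F_2^7, then tally its weight.
  m = 000 → c = 0000000, weight = 0.
  m = 100 → c = 0010010, weight = 2.
  m = 010 → c = 1010100, weight = 3.
  m = 110 → c = 1000110, weight = 3.
  m = 001 → c = 1001000, weight = 2.
  m = 101 → c = 1011010, weight = 4.
  m = 011 → c = 0011100, weight = 3.
  m = 111 → c = 0001110, weight = 3.
Tally weights:
  weight 0: 1 codewords.
  weight 2: 2 codewords.
  weight 3: 4 codewords.
  weight 4: 1 codewords.
Minimum distance d = smallest w > 0 with A_w > 0 = 2.
Sanity: Σ A_w = 8 = 2^3 = 8 ✓.


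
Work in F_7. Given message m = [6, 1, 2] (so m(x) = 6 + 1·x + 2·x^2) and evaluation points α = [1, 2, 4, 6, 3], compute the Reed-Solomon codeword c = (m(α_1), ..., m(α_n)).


c = [2, 2, 0, 0, 6]

Message polynomial: m(x) = 6 + 1·x + 2·x^2 (mod 7).
For each evaluation point α_i, compute m(α_i) mod 7:
  α_1 = 1: Horner steps 2 → 3 → 2, so m(1) = 2.
  α_2 = 2: Horner steps 2 → 5 → 2, so m(2) = 2.
  α_3 = 4: Horner steps 2 → 2 → 0, so m(4) = 0.
  α_4 = 6: Horner steps 2 → 6 → 0, so m(6) = 0.
  α_5 = 3: Horner steps 2 → 0 → 6, so m(3) = 6.
Codeword c = [2, 2, 0, 0, 6] ∈ F_7^5.


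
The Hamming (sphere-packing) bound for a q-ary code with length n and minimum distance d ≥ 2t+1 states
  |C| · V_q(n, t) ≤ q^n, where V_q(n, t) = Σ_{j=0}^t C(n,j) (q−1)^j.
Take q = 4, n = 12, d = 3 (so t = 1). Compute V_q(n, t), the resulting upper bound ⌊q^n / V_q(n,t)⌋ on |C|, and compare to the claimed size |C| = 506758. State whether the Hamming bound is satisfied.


V_q(n, t) = 37, q^n = 16777216, Hamming bound = 453438, |C| = 506758 > bound (violated).

Step 1: Compute V_q(n, t) = Σ_{j=0}^1 C(n, j) (q−1)^j.
  j = 0: C(12,0)·(3)^0 = 1·1 = 1.
  j = 1: C(12,1)·(3)^1 = 12·3 = 36.
  V_q(n, t) = 1 + 36 = 37.
Step 2: q^n = 4^12 = 16777216.
Step 3: Hamming bound ⌊q^n / V_q(n,t)⌋ = ⌊16777216/37⌋ = 453438.
Step 4: Compare |C| = 506758 to 453438: violated.
The claimed |C| lies above the Hamming bound, so no 4-ary code of length 12 with d ≥ 3 can have 506758 codewords.


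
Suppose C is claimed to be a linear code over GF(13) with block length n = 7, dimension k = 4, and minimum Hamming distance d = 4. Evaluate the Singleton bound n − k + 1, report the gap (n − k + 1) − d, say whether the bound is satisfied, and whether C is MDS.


Singleton RHS = n − k + 1 = 4, slack = 0, bound satisfied, MDS.

Singleton bound: d ≤ n − k + 1.
Here n = 7, k = 4, so n − k + 1 = 4.
Given d = 4, check d ≤ 4: YES.
Slack = (n − k + 1) − d = 0.
The code is MDS (slack = 0).
Description: the claimed parameters are [7, 4, 4]_13; such a code would be MDS (meets Singleton bound).


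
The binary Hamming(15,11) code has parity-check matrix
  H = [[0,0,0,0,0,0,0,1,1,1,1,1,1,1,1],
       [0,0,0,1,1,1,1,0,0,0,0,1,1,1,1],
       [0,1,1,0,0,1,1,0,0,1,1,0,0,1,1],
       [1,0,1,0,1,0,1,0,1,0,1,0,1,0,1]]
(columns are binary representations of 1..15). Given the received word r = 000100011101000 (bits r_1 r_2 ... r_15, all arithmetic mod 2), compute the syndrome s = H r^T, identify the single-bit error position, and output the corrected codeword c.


s = (0, 0, 1, 1)^T, error position = 3, corrected codeword c = 001100011101000

Compute s = H r^T mod 2 one row at a time:
  s_1 = 1 + 1 + 1 + 0 + 1 + 0 + 0 + 0 = 4 ≡ 0 (mod 2).
  s_2 = 1 + 0 + 0 + 0 + 1 + 0 + 0 + 0 = 2 ≡ 0 (mod 2).
  s_3 = 0 + 0 + 0 + 0 + 1 + 0 + 0 + 0 = 1 ≡ 1 (mod 2).
  s_4 = 0 + 0 + 0 + 0 + 1 + 0 + 0 + 0 = 1 ≡ 1 (mod 2).
s = (0, 0, 1, 1)^T — this equals column 3 of H (binary 0011), so error is at position 3.
Correct: flip bit 3 of r = 000100011101000 to get c = 001100011101000.


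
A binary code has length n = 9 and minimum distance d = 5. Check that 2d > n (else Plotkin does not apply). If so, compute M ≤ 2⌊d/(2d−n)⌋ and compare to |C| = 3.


Plotkin bound M ≤ 10; given |C| = 3 ≤ bound (satisfied).

Check applicability: 2d = 10, n = 9.
2d − n = 1 > 0, so Plotkin applies.
Compute d/(2d−n) = 5/1 ≈ 5.0000.
⌊d/(2d−n)⌋ = 5.
Plotkin bound: M ≤ 2·5 = 10.
Given |C| = 3, check: satisfied.
This |C| is below the Plotkin bound.


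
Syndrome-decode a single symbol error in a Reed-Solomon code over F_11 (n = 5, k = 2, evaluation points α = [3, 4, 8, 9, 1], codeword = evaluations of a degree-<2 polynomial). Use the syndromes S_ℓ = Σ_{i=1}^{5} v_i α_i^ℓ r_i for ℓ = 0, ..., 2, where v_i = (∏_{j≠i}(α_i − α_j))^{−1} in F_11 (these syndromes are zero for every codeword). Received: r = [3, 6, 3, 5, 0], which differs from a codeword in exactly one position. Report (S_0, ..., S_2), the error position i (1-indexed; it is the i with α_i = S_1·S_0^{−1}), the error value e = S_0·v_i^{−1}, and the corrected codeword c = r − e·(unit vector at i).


S = (9, 5, 4), error at position 1, error magnitude e = 10, c = [4, 6, 3, 5, 0].

Step 1: column multipliers v_i = (∏_{j≠i}(α_i − α_j))^{−1} mod 11.
  i = 1 (α = 3): (3−4)(3−8)(3−9)(3−1) = (−1)·(−5)·(−6)·2 = −60 ≡ 6, so v_1 = 6^{−1} = 2 (mod 11).
  i = 2 (α = 4): (4−3)(4−8)(4−9)(4−1) = 1·(−4)·(−5)·3 = 60 ≡ 5, so v_2 = 5^{−1} = 9 (mod 11).
  i = 3 (α = 8): (8−3)(8−4)(8−9)(8−1) = 5·4·(−1)·7 = −140 ≡ 3, so v_3 = 3^{−1} = 4 (mod 11).
  i = 4 (α = 9): (9−3)(9−4)(9−8)(9−1) = 6·5·1·8 = 240 ≡ 9, so v_4 = 9^{−1} = 5 (mod 11).
  i = 5 (α = 1): (1−3)(1−4)(1−8)(1−9) = (−2)·(−3)·(−7)·(−8) = 336 ≡ 6, so v_5 = 6^{−1} = 2 (mod 11).
  v = [2, 9, 4, 5, 2].
Step 2: syndromes of r = [3, 6, 3, 5, 0] (all sums mod 11).
  S_0 = Σ v_i r_i = 2·3 + 9·6 + 4·3 + 5·5 + 2·0 = 97 ≡ 9.
  S_1 = Σ v_i α_i r_i = 2·3·3 + 9·4·6 + 4·8·3 + 5·9·5 + 2·1·0 = 555 ≡ 5.
  α_i^2 mod 11 = [9, 5, 9, 4, 1].
  S_2 = Σ v_i α_i^2 r_i = 2·9·3 + 9·5·6 + 4·9·3 + 5·4·5 + 2·1·0 = 532 ≡ 4.
  S = (9, 5, 4) ≠ 0, so r is not a codeword (an error is present).
Step 3: locate the error. For a single error e at position i, S_ℓ = v_i·e·α_i^ℓ, so α_err = S_1/S_0.
  S_0^{−1} = 9^{−1} = 5 (mod 11), so α_err = 5·5 = 25 ≡ 3 = α_1. Error position i = 1.
  Consistency check: S_2/S_1 = 4·9 = 36 ≡ 3 = α_err ✓ (single-error assumption holds).
Step 4: error magnitude e = S_0/v_1 = S_0·∏_{j≠1}(α_1 − α_j) = 9·6 = 54 ≡ 10 (mod 11).
Step 5: correct position 1: c_1 = r_1 − e = 3 − 10 ≡ 4 (mod 11). Hence c = [4, 6, 3, 5, 0].
  Check: interpolating c through the α_i gives m(x) = 9 + 2·x (degree < 2) with m(α_i) = c_i for every i, so c is indeed a codeword.


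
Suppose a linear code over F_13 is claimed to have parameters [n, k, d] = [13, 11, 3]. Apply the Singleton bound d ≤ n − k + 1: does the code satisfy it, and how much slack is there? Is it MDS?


Singleton RHS = n − k + 1 = 3, slack = 0, bound satisfied, MDS.

Singleton bound: d ≤ n − k + 1.
Here n = 13, k = 11, so n − k + 1 = 3.
Given d = 3, check d ≤ 3: YES.
Slack = (n − k + 1) − d = 0.
The code is MDS (slack = 0).
Description: the claimed parameters are [13, 11, 3]_13; such a code would be MDS (meets Singleton bound).


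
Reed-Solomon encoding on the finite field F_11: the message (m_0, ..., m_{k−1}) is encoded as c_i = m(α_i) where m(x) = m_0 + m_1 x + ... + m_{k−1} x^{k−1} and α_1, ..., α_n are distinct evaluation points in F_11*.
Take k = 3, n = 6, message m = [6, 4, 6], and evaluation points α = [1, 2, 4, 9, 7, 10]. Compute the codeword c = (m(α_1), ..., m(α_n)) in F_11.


c = [5, 5, 8, 0, 9, 8]

Message polynomial: m(x) = 6 + 4·x + 6·x^2 (mod 11).
For each evaluation point α_i, compute m(α_i) mod 11:
  α_1 = 1: Horner steps 6 → 10 → 5, so m(1) = 5.
  α_2 = 2: Horner steps 6 → 5 → 5, so m(2) = 5.
  α_3 = 4: Horner steps 6 → 6 → 8, so m(4) = 8.
  α_4 = 9: Horner steps 6 → 3 → 0, so m(9) = 0.
  α_5 = 7: Horner steps 6 → 2 → 9, so m(7) = 9.
  α_6 = 10: Horner steps 6 → 9 → 8, so m(10) = 8.
Codeword c = [5, 5, 8, 0, 9, 8] ∈ F_11^6.


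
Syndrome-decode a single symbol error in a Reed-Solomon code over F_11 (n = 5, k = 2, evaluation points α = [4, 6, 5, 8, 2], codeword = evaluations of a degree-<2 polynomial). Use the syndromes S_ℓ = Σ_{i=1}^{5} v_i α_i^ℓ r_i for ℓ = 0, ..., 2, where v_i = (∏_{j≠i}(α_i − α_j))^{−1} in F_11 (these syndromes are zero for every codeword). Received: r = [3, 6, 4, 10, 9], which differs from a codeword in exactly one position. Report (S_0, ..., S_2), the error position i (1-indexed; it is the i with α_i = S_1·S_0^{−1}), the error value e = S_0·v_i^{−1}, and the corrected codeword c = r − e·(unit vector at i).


S = (2, 8, 10), error at position 1, error magnitude e = 1, c = [2, 6, 4, 10, 9].

Step 1: column multipliers v_i = (∏_{j≠i}(α_i − α_j))^{−1} mod 11.
  i = 1 (α = 4): (4−6)(4−5)(4−8)(4−2) = (−2)·(−1)·(−4)·2 = −16 ≡ 6, so v_1 = 6^{−1} = 2 (mod 11).
  i = 2 (α = 6): (6−4)(6−5)(6−8)(6−2) = 2·1·(−2)·4 = −16 ≡ 6, so v_2 = 6^{−1} = 2 (mod 11).
  i = 3 (α = 5): (5−4)(5−6)(5−8)(5−2) = 1·(−1)·(−3)·3 = 9 ≡ 9, so v_3 = 9^{−1} = 5 (mod 11).
  i = 4 (α = 8): (8−4)(8−6)(8−5)(8−2) = 4·2·3·6 = 144 ≡ 1, so v_4 = 1^{−1} = 1 (mod 11).
  i = 5 (α = 2): (2−4)(2−6)(2−5)(2−8) = (−2)·(−4)·(−3)·(−6) = 144 ≡ 1, so v_5 = 1^{−1} = 1 (mod 11).
  v = [2, 2, 5, 1, 1].
Step 2: syndromes of r = [3, 6, 4, 10, 9] (all sums mod 11).
  S_0 = Σ v_i r_i = 2·3 + 2·6 + 5·4 + 1·10 + 1·9 = 57 ≡ 2.
  S_1 = Σ v_i α_i r_i = 2·4·3 + 2·6·6 + 5·5·4 + 1·8·10 + 1·2·9 = 294 ≡ 8.
  α_i^2 mod 11 = [5, 3, 3, 9, 4].
  S_2 = Σ v_i α_i^2 r_i = 2·5·3 + 2·3·6 + 5·3·4 + 1·9·10 + 1·4·9 = 252 ≡ 10.
  S = (2, 8, 10) ≠ 0, so r is not a codeword (an error is present).
Step 3: locate the error. For a single error e at position i, S_ℓ = v_i·e·α_i^ℓ, so α_err = S_1/S_0.
  S_0^{−1} = 2^{−1} = 6 (mod 11), so α_err = 8·6 = 48 ≡ 4 = α_1. Error position i = 1.
  Consistency check: S_2/S_1 = 10·7 = 70 ≡ 4 = α_err ✓ (single-error assumption holds).
Step 4: error magnitude e = S_0/v_1 = S_0·∏_{j≠1}(α_1 − α_j) = 2·6 = 12 ≡ 1 (mod 11).
Step 5: correct position 1: c_1 = r_1 − e = 3 − 1 ≡ 2 (mod 11). Hence c = [2, 6, 4, 10, 9].
  Check: interpolating c through the α_i gives m(x) = 5 + 2·x (degree < 2) with m(α_i) = c_i for every i, so c is indeed a codeword.


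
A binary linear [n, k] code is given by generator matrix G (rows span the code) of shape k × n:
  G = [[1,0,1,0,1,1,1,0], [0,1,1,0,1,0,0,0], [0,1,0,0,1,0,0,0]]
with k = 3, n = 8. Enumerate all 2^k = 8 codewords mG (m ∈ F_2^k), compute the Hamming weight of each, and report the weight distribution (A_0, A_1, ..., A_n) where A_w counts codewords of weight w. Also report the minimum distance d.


Weight distribution: A_0 = 1, A_1 = 1, A_2 = 1, A_3 = 1, A_4 = 2, A_5 = 2. Minimum distance d = 1.

Enumerate all 2^3 = 8 messages m ∈ F_2^3.
For each, compute codeword c = mG in F_2^8, then tally its weight.
  m = 000 → c = 00000000, weight = 0.
  m = 100 → c = 10101110, weight = 5.
  m = 010 → c = 01101000, weight = 3.
  m = 110 → c = 11000110, weight = 4.
  m = 001 → c = 01001000, weight = 2.
  m = 101 → c = 11100110, weight = 5.
  m = 011 → c = 00100000, weight = 1.
  m = 111 → c = 10001110, weight = 4.
Tally weights:
  weight 0: 1 codewords.
  weight 1: 1 codewords.
  weight 2: 1 codewords.
  weight 3: 1 codewords.
  weight 4: 2 codewords.
  weight 5: 2 codewords.
Minimum distance d = smallest w > 0 with A_w > 0 = 1.
Sanity: Σ A_w = 8 = 2^3 = 8 ✓.


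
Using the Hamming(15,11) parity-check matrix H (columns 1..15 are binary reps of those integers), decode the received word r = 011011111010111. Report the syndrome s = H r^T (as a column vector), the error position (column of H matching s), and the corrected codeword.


s = (0, 0, 1, 1)^T, error position = 3, corrected codeword c = 010011111010111

Compute s = H r^T mod 2 one row at a time:
  s_1 = 1 + 1 + 0 + 1 + 0 + 1 + 1 + 1 = 6 ≡ 0 (mod 2).
  s_2 = 0 + 1 + 1 + 1 + 0 + 1 + 1 + 1 = 6 ≡ 0 (mod 2).
  s_3 = 1 + 1 + 1 + 1 + 0 + 1 + 1 + 1 = 7 ≡ 1 (mod 2).
  s_4 = 0 + 1 + 1 + 1 + 1 + 1 + 1 + 1 = 7 ≡ 1 (mod 2).
s = (0, 0, 1, 1)^T — this equals column 3 of H (binary 0011), so error is at position 3.
Correct: flip bit 3 of r = 011011111010111 to get c = 010011111010111.


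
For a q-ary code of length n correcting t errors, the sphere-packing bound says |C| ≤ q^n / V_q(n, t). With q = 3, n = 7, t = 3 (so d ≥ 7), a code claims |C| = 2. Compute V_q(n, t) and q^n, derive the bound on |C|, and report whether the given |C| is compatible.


V_q(n, t) = 379, q^n = 2187, Hamming bound = 5, |C| = 2 ≤ bound (satisfied).

Step 1: Compute V_q(n, t) = Σ_{j=0}^3 C(n, j) (q−1)^j.
  j = 0: C(7,0)·(2)^0 = 1·1 = 1.
  j = 1: C(7,1)·(2)^1 = 7·2 = 14.
  j = 2: C(7,2)·(2)^2 = 21·4 = 84.
  j = 3: C(7,3)·(2)^3 = 35·8 = 280.
  V_q(n, t) = 1 + 14 + 84 + 280 = 379.
Step 2: q^n = 3^7 = 2187.
Step 3: Hamming bound ⌊q^n / V_q(n,t)⌋ = ⌊2187/379⌋ = 5.
Step 4: Compare |C| = 2 to 5: satisfied.
The claimed |C| lies below the Hamming bound.


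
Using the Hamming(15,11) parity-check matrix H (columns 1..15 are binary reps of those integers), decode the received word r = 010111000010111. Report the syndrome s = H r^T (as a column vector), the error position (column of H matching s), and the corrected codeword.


s = (0, 0, 1, 0)^T, error position = 2, corrected codeword c = 000111000010111

Compute s = H r^T mod 2 one row at a time:
  s_1 = 0 + 0 + 0 + 1 + 0 + 1 + 1 + 1 = 4 ≡ 0 (mod 2).
  s_2 = 1 + 1 + 1 + 0 + 0 + 1 + 1 + 1 = 6 ≡ 0 (mod 2).
  s_3 = 1 + 0 + 1 + 0 + 0 + 1 + 1 + 1 = 5 ≡ 1 (mod 2).
  s_4 = 0 + 0 + 1 + 0 + 0 + 1 + 1 + 1 = 4 ≡ 0 (mod 2).
s = (0, 0, 1, 0)^T — this equals column 2 of H (binary 0010), so error is at position 2.
Correct: flip bit 2 of r = 010111000010111 to get c = 000111000010111.


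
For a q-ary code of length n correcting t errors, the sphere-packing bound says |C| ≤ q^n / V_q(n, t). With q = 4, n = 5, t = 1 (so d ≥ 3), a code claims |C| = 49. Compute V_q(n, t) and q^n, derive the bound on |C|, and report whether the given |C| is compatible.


V_q(n, t) = 16, q^n = 1024, Hamming bound = 64, |C| = 49 ≤ bound (satisfied).

Step 1: Compute V_q(n, t) = Σ_{j=0}^1 C(n, j) (q−1)^j.
  j = 0: C(5,0)·(3)^0 = 1·1 = 1.
  j = 1: C(5,1)·(3)^1 = 5·3 = 15.
  V_q(n, t) = 1 + 15 = 16.
Step 2: q^n = 4^5 = 1024.
Step 3: Hamming bound ⌊q^n / V_q(n,t)⌋ = ⌊1024/16⌋ = 64.
Step 4: Compare |C| = 49 to 64: satisfied.
The claimed |C| lies below the Hamming bound.


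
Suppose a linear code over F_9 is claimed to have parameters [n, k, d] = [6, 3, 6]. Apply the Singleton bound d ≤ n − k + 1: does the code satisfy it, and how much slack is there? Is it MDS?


Singleton RHS = n − k + 1 = 4, slack = -2, bound violated (no such code; not MDS).

Singleton bound: d ≤ n − k + 1.
Here n = 6, k = 3, so n − k + 1 = 4.
Given d = 6, check d ≤ 4: NO.
Slack = (n − k + 1) − d = -2.
The slack is negative: d = 6 exceeds n − k + 1 = 4 by 2, so the Singleton bound is violated and no linear [6, 3, 6]_9 code can exist. In particular it is not MDS (MDS requires d = n − k + 1 exactly).
Description: the claimed parameters are [6, 3, 6]_9; such a code would be impossible (violates the Singleton bound).


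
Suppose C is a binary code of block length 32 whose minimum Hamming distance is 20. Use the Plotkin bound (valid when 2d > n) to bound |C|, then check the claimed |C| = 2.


Plotkin bound M ≤ 4; given |C| = 2 ≤ bound (satisfied).

Check applicability: 2d = 40, n = 32.
2d − n = 8 > 0, so Plotkin applies.
Compute d/(2d−n) = 20/8 ≈ 2.5000.
⌊d/(2d−n)⌋ = 2.
Plotkin bound: M ≤ 2·2 = 4.
Given |C| = 2, check: satisfied.
This |C| is below the Plotkin bound.


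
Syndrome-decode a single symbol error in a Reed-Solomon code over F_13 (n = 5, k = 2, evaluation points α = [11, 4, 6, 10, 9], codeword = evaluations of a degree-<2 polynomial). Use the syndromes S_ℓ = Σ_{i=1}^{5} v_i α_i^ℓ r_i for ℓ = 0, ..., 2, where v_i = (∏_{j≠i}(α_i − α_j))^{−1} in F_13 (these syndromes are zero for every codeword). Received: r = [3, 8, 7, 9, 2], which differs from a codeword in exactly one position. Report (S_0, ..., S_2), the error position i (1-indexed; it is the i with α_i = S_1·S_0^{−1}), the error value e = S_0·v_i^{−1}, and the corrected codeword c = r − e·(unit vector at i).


S = (7, 2, 8), error at position 2, error magnitude e = 2, c = [3, 6, 7, 9, 2].

Step 1: column multipliers v_i = (∏_{j≠i}(α_i − α_j))^{−1} mod 13.
  i = 1 (α = 11): (11−4)(11−6)(11−10)(11−9) = 7·5·1·2 = 70 ≡ 5, so v_1 = 5^{−1} = 8 (mod 13).
  i = 2 (α = 4): (4−11)(4−6)(4−10)(4−9) = (−7)·(−2)·(−6)·(−5) = 420 ≡ 4, so v_2 = 4^{−1} = 10 (mod 13).
  i = 3 (α = 6): (6−11)(6−4)(6−10)(6−9) = (−5)·2·(−4)·(−3) = −120 ≡ 10, so v_3 = 10^{−1} = 4 (mod 13).
  i = 4 (α = 10): (10−11)(10−4)(10−6)(10−9) = (−1)·6·4·1 = −24 ≡ 2, so v_4 = 2^{−1} = 7 (mod 13).
  i = 5 (α = 9): (9−11)(9−4)(9−6)(9−10) = (−2)·5·3·(−1) = 30 ≡ 4, so v_5 = 4^{−1} = 10 (mod 13).
  v = [8, 10, 4, 7, 10].
Step 2: syndromes of r = [3, 8, 7, 9, 2] (all sums mod 13).
  S_0 = Σ v_i r_i = 8·3 + 10·8 + 4·7 + 7·9 + 10·2 = 215 ≡ 7.
  S_1 = Σ v_i α_i r_i = 8·11·3 + 10·4·8 + 4·6·7 + 7·10·9 + 10·9·2 = 1562 ≡ 2.
  α_i^2 mod 13 = [4, 3, 10, 9, 3].
  S_2 = Σ v_i α_i^2 r_i = 8·4·3 + 10·3·8 + 4·10·7 + 7·9·9 + 10·3·2 = 1243 ≡ 8.
  S = (7, 2, 8) ≠ 0, so r is not a codeword (an error is present).
Step 3: locate the error. For a single error e at position i, S_ℓ = v_i·e·α_i^ℓ, so α_err = S_1/S_0.
  S_0^{−1} = 7^{−1} = 2 (mod 13), so α_err = 2·2 = 4 ≡ 4 = α_2. Error position i = 2.
  Consistency check: S_2/S_1 = 8·7 = 56 ≡ 4 = α_err ✓ (single-error assumption holds).
Step 4: error magnitude e = S_0/v_2 = S_0·∏_{j≠2}(α_2 − α_j) = 7·4 = 28 ≡ 2 (mod 13).
Step 5: correct position 2: c_2 = r_2 − e = 8 − 2 ≡ 6 (mod 13). Hence c = [3, 6, 7, 9, 2].
  Check: interpolating c through the α_i gives m(x) = 4 + 7·x (degree < 2) with m(α_i) = c_i for every i, so c is indeed a codeword.


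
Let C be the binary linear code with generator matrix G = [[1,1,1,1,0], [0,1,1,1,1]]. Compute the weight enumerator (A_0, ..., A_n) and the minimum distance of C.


Weight distribution: A_0 = 1, A_2 = 1, A_4 = 2. Minimum distance d = 2.

Enumerate all 2^2 = 4 messages m ∈ F_2^2.
For each, compute codeword c = mG in F_2^5, then tally its weight.
  m = 00 → c = 00000, weight = 0.
  m = 10 → c = 11110, weight = 4.
  m = 01 → c = 01111, weight = 4.
  m = 11 → c = 10001, weight = 2.
Tally weights:
  weight 0: 1 codewords.
  weight 2: 1 codewords.
  weight 4: 2 codewords.
Minimum distance d = smallest w > 0 with A_w > 0 = 2.
Sanity: Σ A_w = 4 = 2^2 = 4 ✓.


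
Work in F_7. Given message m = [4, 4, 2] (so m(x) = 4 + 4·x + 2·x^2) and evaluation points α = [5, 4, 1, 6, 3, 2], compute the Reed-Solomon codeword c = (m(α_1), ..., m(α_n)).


c = [4, 3, 3, 2, 6, 6]

Message polynomial: m(x) = 4 + 4·x + 2·x^2 (mod 7).
For each evaluation point α_i, compute m(α_i) mod 7:
  α_1 = 5: Horner steps 2 → 0 → 4, so m(5) = 4.
  α_2 = 4: Horner steps 2 → 5 → 3, so m(4) = 3.
  α_3 = 1: Horner steps 2 → 6 → 3, so m(1) = 3.
  α_4 = 6: Horner steps 2 → 2 → 2, so m(6) = 2.
  α_5 = 3: Horner steps 2 → 3 → 6, so m(3) = 6.
  α_6 = 2: Horner steps 2 → 1 → 6, so m(2) = 6.
Codeword c = [4, 3, 3, 2, 6, 6] ∈ F_7^6.


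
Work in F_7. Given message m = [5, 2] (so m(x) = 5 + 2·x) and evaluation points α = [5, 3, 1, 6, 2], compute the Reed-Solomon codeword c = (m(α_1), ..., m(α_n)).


c = [1, 4, 0, 3, 2]

Message polynomial: m(x) = 5 + 2·x (mod 7).
For each evaluation point α_i, compute m(α_i) mod 7:
  α_1 = 5: Horner steps 2 → 1, so m(5) = 1.
  α_2 = 3: Horner steps 2 → 4, so m(3) = 4.
  α_3 = 1: Horner steps 2 → 0, so m(1) = 0.
  α_4 = 6: Horner steps 2 → 3, so m(6) = 3.
  α_5 = 2: Horner steps 2 → 2, so m(2) = 2.
Codeword c = [1, 4, 0, 3, 2] ∈ F_7^5.


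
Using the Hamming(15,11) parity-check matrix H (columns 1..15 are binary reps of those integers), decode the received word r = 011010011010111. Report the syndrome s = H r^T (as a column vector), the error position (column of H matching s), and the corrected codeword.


s = (0, 0, 1, 0)^T, error position = 2, corrected codeword c = 001010011010111

Compute s = H r^T mod 2 one row at a time:
  s_1 = 1 + 1 + 0 + 1 + 0 + 1 + 1 + 1 = 6 ≡ 0 (mod 2).
  s_2 = 0 + 1 + 0 + 0 + 0 + 1 + 1 + 1 = 4 ≡ 0 (mod 2).
  s_3 = 1 + 1 + 0 + 0 + 0 + 1 + 1 + 1 = 5 ≡ 1 (mod 2).
  s_4 = 0 + 1 + 1 + 0 + 1 + 1 + 1 + 1 = 6 ≡ 0 (mod 2).
s = (0, 0, 1, 0)^T — this equals column 2 of H (binary 0010), so error is at position 2.
Correct: flip bit 2 of r = 011010011010111 to get c = 001010011010111.


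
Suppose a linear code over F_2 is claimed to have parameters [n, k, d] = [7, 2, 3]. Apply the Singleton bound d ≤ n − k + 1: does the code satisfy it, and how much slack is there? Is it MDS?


Singleton RHS = n − k + 1 = 6, slack = 3, bound satisfied, not MDS.

Singleton bound: d ≤ n − k + 1.
Here n = 7, k = 2, so n − k + 1 = 6.
Given d = 3, check d ≤ 6: YES.
Slack = (n − k + 1) − d = 3.
The code is NOT MDS (slack = 3 > 0).
Description: the claimed parameters are [7, 2, 3]_2; such a code would be non-MDS.


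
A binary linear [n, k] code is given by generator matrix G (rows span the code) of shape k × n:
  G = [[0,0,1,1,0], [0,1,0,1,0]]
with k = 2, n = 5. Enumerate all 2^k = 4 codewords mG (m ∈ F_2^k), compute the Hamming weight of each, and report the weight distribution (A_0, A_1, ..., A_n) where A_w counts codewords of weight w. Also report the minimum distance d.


Weight distribution: A_0 = 1, A_2 = 3. Minimum distance d = 2.

Enumerate all 2^2 = 4 messages m ∈ F_2^2.
For each, compute codeword c = mG in F_2^5, then tally its weight.
  m = 00 → c = 00000, weight = 0.
  m = 10 → c = 00110, weight = 2.
  m = 01 → c = 01010, weight = 2.
  m = 11 → c = 01100, weight = 2.
Tally weights:
  weight 0: 1 codewords.
  weight 2: 3 codewords.
Minimum distance d = smallest w > 0 with A_w > 0 = 2.
Sanity: Σ A_w = 4 = 2^2 = 4 ✓.


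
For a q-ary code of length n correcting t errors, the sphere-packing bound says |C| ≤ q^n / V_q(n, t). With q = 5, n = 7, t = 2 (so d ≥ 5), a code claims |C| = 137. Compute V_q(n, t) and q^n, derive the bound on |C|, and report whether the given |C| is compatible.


V_q(n, t) = 365, q^n = 78125, Hamming bound = 214, |C| = 137 ≤ bound (satisfied).

Step 1: Compute V_q(n, t) = Σ_{j=0}^2 C(n, j) (q−1)^j.
  j = 0: C(7,0)·(4)^0 = 1·1 = 1.
  j = 1: C(7,1)·(4)^1 = 7·4 = 28.
  j = 2: C(7,2)·(4)^2 = 21·16 = 336.
  V_q(n, t) = 1 + 28 + 336 = 365.
Step 2: q^n = 5^7 = 78125.
Step 3: Hamming bound ⌊q^n / V_q(n,t)⌋ = ⌊78125/365⌋ = 214.
Step 4: Compare |C| = 137 to 214: satisfied.
The claimed |C| lies below the Hamming bound.


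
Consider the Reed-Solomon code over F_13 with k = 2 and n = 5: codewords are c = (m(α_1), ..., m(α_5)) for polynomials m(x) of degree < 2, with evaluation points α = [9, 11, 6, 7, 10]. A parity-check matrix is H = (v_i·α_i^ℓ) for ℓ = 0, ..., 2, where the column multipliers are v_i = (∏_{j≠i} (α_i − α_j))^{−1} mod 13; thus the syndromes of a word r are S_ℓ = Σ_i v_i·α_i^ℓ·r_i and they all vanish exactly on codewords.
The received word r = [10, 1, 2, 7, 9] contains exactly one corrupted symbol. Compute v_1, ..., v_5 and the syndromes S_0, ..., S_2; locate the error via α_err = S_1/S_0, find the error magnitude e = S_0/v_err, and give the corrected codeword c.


S = (7, 11, 8), error at position 1, error magnitude e = 6, c = [4, 1, 2, 7, 9].

Step 1: column multipliers v_i = (∏_{j≠i}(α_i − α_j))^{−1} mod 13.
  i = 1 (α = 9): (9−11)(9−6)(9−7)(9−10) = (−2)·3·2·(−1) = 12 ≡ 12, so v_1 = 12^{−1} = 12 (mod 13).
  i = 2 (α = 11): (11−9)(11−6)(11−7)(11−10) = 2·5·4·1 = 40 ≡ 1, so v_2 = 1^{−1} = 1 (mod 13).
  i = 3 (α = 6): (6−9)(6−11)(6−7)(6−10) = (−3)·(−5)·(−1)·(−4) = 60 ≡ 8, so v_3 = 8^{−1} = 5 (mod 13).
  i = 4 (α = 7): (7−9)(7−11)(7−6)(7−10) = (−2)·(−4)·1·(−3) = −24 ≡ 2, so v_4 = 2^{−1} = 7 (mod 13).
  i = 5 (α = 10): (10−9)(10−11)(10−6)(10−7) = 1·(−1)·4·3 = −12 ≡ 1, so v_5 = 1^{−1} = 1 (mod 13).
  v = [12, 1, 5, 7, 1].
Step 2: syndromes of r = [10, 1, 2, 7, 9] (all sums mod 13).
  S_0 = Σ v_i r_i = 12·10 + 1·1 + 5·2 + 7·7 + 1·9 = 189 ≡ 7.
  S_1 = Σ v_i α_i r_i = 12·9·10 + 1·11·1 + 5·6·2 + 7·7·7 + 1·10·9 = 1584 ≡ 11.
  α_i^2 mod 13 = [3, 4, 10, 10, 9].
  S_2 = Σ v_i α_i^2 r_i = 12·3·10 + 1·4·1 + 5·10·2 + 7·10·7 + 1·9·9 = 1035 ≡ 8.
  S = (7, 11, 8) ≠ 0, so r is not a codeword (an error is present).
Step 3: locate the error. For a single error e at position i, S_ℓ = v_i·e·α_i^ℓ, so α_err = S_1/S_0.
  S_0^{−1} = 7^{−1} = 2 (mod 13), so α_err = 11·2 = 22 ≡ 9 = α_1. Error position i = 1.
  Consistency check: S_2/S_1 = 8·6 = 48 ≡ 9 = α_err ✓ (single-error assumption holds).
Step 4: error magnitude e = S_0/v_1 = S_0·∏_{j≠1}(α_1 − α_j) = 7·12 = 84 ≡ 6 (mod 13).
Step 5: correct position 1: c_1 = r_1 − e = 10 − 6 ≡ 4 (mod 13). Hence c = [4, 1, 2, 7, 9].
  Check: interpolating c through the α_i gives m(x) = 11 + 5·x (degree < 2) with m(α_i) = c_i for every i, so c is indeed a codeword.


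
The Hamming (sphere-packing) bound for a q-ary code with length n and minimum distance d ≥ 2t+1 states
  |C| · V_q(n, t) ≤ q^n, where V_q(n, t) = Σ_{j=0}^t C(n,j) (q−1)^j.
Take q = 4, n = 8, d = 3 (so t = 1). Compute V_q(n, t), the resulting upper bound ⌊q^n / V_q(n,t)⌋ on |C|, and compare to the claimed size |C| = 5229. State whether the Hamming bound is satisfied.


V_q(n, t) = 25, q^n = 65536, Hamming bound = 2621, |C| = 5229 > bound (violated).

Step 1: Compute V_q(n, t) = Σ_{j=0}^1 C(n, j) (q−1)^j.
  j = 0: C(8,0)·(3)^0 = 1·1 = 1.
  j = 1: C(8,1)·(3)^1 = 8·3 = 24.
  V_q(n, t) = 1 + 24 = 25.
Step 2: q^n = 4^8 = 65536.
Step 3: Hamming bound ⌊q^n / V_q(n,t)⌋ = ⌊65536/25⌋ = 2621.
Step 4: Compare |C| = 5229 to 2621: violated.
The claimed |C| lies above the Hamming bound, so no 4-ary code of length 8 with d ≥ 3 can have 5229 codewords.


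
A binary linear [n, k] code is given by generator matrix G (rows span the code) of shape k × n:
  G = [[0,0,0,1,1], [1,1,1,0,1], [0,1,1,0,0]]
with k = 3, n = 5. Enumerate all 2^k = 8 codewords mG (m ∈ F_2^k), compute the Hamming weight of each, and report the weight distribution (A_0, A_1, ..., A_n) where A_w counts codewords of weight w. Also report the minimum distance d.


Weight distribution: A_0 = 1, A_2 = 4, A_4 = 3. Minimum distance d = 2.

Enumerate all 2^3 = 8 messages m ∈ F_2^3.
For each, compute codeword c = mG in F_2^5, then tally its weight.
  m = 000 → c = 00000, weight = 0.
  m = 100 → c = 00011, weight = 2.
  m = 010 → c = 11101, weight = 4.
  m = 110 → c = 11110, weight = 4.
  m = 001 → c = 01100, weight = 2.
  m = 101 → c = 01111, weight = 4.
  m = 011 → c = 10001, weight = 2.
  m = 111 → c = 10010, weight = 2.
Tally weights:
  weight 0: 1 codewords.
  weight 2: 4 codewords.
  weight 4: 3 codewords.
Minimum distance d = smallest w > 0 with A_w > 0 = 2.
Sanity: Σ A_w = 8 = 2^3 = 8 ✓.


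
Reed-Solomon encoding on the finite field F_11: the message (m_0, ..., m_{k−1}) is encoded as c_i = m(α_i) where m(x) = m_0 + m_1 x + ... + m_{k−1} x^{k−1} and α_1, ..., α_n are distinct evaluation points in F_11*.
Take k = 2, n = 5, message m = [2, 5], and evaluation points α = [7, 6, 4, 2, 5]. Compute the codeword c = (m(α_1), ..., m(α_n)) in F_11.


c = [4, 10, 0, 1, 5]

Message polynomial: m(x) = 2 + 5·x (mod 11).
For each evaluation point α_i, compute m(α_i) mod 11:
  α_1 = 7: Horner steps 5 → 4, so m(7) = 4.
  α_2 = 6: Horner steps 5 → 10, so m(6) = 10.
  α_3 = 4: Horner steps 5 → 0, so m(4) = 0.
  α_4 = 2: Horner steps 5 → 1, so m(2) = 1.
  α_5 = 5: Horner steps 5 → 5, so m(5) = 5.
Codeword c = [4, 10, 0, 1, 5] ∈ F_11^5.


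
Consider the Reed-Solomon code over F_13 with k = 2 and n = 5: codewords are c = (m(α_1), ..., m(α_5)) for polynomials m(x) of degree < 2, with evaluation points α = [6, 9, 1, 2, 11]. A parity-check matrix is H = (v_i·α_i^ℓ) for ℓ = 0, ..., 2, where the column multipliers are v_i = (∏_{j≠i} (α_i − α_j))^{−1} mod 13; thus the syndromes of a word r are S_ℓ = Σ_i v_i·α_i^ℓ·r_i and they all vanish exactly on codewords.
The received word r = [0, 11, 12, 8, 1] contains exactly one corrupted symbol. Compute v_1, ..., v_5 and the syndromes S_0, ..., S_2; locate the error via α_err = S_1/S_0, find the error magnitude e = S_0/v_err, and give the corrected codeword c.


S = (5, 10, 7), error at position 4, error magnitude e = 1, c = [0, 11, 12, 7, 1].

Step 1: column multipliers v_i = (∏_{j≠i}(α_i − α_j))^{−1} mod 13.
  i = 1 (α = 6): (6−9)(6−1)(6−2)(6−11) = (−3)·5·4·(−5) = 300 ≡ 1, so v_1 = 1^{−1} = 1 (mod 13).
  i = 2 (α = 9): (9−6)(9−1)(9−2)(9−11) = 3·8·7·(−2) = −336 ≡ 2, so v_2 = 2^{−1} = 7 (mod 13).
  i = 3 (α = 1): (1−6)(1−9)(1−2)(1−11) = (−5)·(−8)·(−1)·(−10) = 400 ≡ 10, so v_3 = 10^{−1} = 4 (mod 13).
  i = 4 (α = 2): (2−6)(2−9)(2−1)(2−11) = (−4)·(−7)·1·(−9) = −252 ≡ 8, so v_4 = 8^{−1} = 5 (mod 13).
  i = 5 (α = 11): (11−6)(11−9)(11−1)(11−2) = 5·2·10·9 = 900 ≡ 3, so v_5 = 3^{−1} = 9 (mod 13).
  v = [1, 7, 4, 5, 9].
Step 2: syndromes of r = [0, 11, 12, 8, 1] (all sums mod 13).
  S_0 = Σ v_i r_i = 1·0 + 7·11 + 4·12 + 5·8 + 9·1 = 174 ≡ 5.
  S_1 = Σ v_i α_i r_i = 1·6·0 + 7·9·11 + 4·1·12 + 5·2·8 + 9·11·1 = 920 ≡ 10.
  α_i^2 mod 13 = [10, 3, 1, 4, 4].
  S_2 = Σ v_i α_i^2 r_i = 1·10·0 + 7·3·11 + 4·1·12 + 5·4·8 + 9·4·1 = 475 ≡ 7.
  S = (5, 10, 7) ≠ 0, so r is not a codeword (an error is present).
Step 3: locate the error. For a single error e at position i, S_ℓ = v_i·e·α_i^ℓ, so α_err = S_1/S_0.
  S_0^{−1} = 5^{−1} = 8 (mod 13), so α_err = 10·8 = 80 ≡ 2 = α_4. Error position i = 4.
  Consistency check: S_2/S_1 = 7·4 = 28 ≡ 2 = α_err ✓ (single-error assumption holds).
Step 4: error magnitude e = S_0/v_4 = S_0·∏_{j≠4}(α_4 − α_j) = 5·8 = 40 ≡ 1 (mod 13).
Step 5: correct position 4: c_4 = r_4 − e = 8 − 1 ≡ 7 (mod 13). Hence c = [0, 11, 12, 7, 1].
  Check: interpolating c through the α_i gives m(x) = 4 + 8·x (degree < 2) with m(α_i) = c_i for every i, so c is indeed a codeword.


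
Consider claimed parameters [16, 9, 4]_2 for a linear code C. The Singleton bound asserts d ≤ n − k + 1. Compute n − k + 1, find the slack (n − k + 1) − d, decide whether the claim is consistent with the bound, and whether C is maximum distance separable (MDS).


Singleton RHS = n − k + 1 = 8, slack = 4, bound satisfied, not MDS.

Singleton bound: d ≤ n − k + 1.
Here n = 16, k = 9, so n − k + 1 = 8.
Given d = 4, check d ≤ 8: YES.
Slack = (n − k + 1) − d = 4.
The code is NOT MDS (slack = 4 > 0).
Description: the claimed parameters are [16, 9, 4]_2; such a code would be non-MDS.


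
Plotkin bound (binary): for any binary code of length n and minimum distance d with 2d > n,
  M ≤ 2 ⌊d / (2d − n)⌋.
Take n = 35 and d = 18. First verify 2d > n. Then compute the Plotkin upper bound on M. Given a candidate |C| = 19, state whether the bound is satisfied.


Plotkin bound M ≤ 36; given |C| = 19 ≤ bound (satisfied).

Check applicability: 2d = 36, n = 35.
2d − n = 1 > 0, so Plotkin applies.
Compute d/(2d−n) = 18/1 ≈ 18.0000.
⌊d/(2d−n)⌋ = 18.
Plotkin bound: M ≤ 2·18 = 36.
Given |C| = 19, check: satisfied.
This |C| is below the Plotkin bound.


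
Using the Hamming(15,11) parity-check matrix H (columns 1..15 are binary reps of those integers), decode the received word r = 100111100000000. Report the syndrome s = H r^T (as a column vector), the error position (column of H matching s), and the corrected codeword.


s = (0, 0, 0, 1)^T, error position = 1, corrected codeword c = 000111100000000

Compute s = H r^T mod 2 one row at a time:
  s_1 = 0 + 0 + 0 + 0 + 0 + 0 + 0 + 0 = 0 ≡ 0 (mod 2).
  s_2 = 1 + 1 + 1 + 1 + 0 + 0 + 0 + 0 = 4 ≡ 0 (mod 2).
  s_3 = 0 + 0 + 1 + 1 + 0 + 0 + 0 + 0 = 2 ≡ 0 (mod 2).
  s_4 = 1 + 0 + 1 + 1 + 0 + 0 + 0 + 0 = 3 ≡ 1 (mod 2).
s = (0, 0, 0, 1)^T — this equals column 1 of H (binary 0001), so error is at position 1.
Correct: flip bit 1 of r = 100111100000000 to get c = 000111100000000.
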